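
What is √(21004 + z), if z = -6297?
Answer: √14707 ≈ 121.27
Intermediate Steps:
√(21004 + z) = √(21004 - 6297) = √14707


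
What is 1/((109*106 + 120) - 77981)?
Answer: -1/66307 ≈ -1.5081e-5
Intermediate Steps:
1/((109*106 + 120) - 77981) = 1/((11554 + 120) - 77981) = 1/(11674 - 77981) = 1/(-66307) = -1/66307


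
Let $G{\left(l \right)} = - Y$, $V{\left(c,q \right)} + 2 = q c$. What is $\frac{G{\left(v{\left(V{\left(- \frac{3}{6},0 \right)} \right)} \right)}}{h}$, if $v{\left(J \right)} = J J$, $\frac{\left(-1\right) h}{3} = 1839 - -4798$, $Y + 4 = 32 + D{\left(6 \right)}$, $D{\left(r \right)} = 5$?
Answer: $\frac{11}{6637} \approx 0.0016574$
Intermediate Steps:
$Y = 33$ ($Y = -4 + \left(32 + 5\right) = -4 + 37 = 33$)
$h = -19911$ ($h = - 3 \left(1839 - -4798\right) = - 3 \left(1839 + 4798\right) = \left(-3\right) 6637 = -19911$)
$V{\left(c,q \right)} = -2 + c q$ ($V{\left(c,q \right)} = -2 + q c = -2 + c q$)
$v{\left(J \right)} = J^{2}$
$G{\left(l \right)} = -33$ ($G{\left(l \right)} = \left(-1\right) 33 = -33$)
$\frac{G{\left(v{\left(V{\left(- \frac{3}{6},0 \right)} \right)} \right)}}{h} = - \frac{33}{-19911} = \left(-33\right) \left(- \frac{1}{19911}\right) = \frac{11}{6637}$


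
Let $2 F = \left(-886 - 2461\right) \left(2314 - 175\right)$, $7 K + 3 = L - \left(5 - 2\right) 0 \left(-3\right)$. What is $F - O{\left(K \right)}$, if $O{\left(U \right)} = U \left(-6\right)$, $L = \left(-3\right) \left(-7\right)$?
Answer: $- \frac{50114415}{14} \approx -3.5796 \cdot 10^{6}$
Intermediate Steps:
$L = 21$
$K = \frac{18}{7}$ ($K = - \frac{3}{7} + \frac{21 - \left(5 - 2\right) 0 \left(-3\right)}{7} = - \frac{3}{7} + \frac{21 - 3 \cdot 0}{7} = - \frac{3}{7} + \frac{21 - 0}{7} = - \frac{3}{7} + \frac{21 + 0}{7} = - \frac{3}{7} + \frac{1}{7} \cdot 21 = - \frac{3}{7} + 3 = \frac{18}{7} \approx 2.5714$)
$O{\left(U \right)} = - 6 U$
$F = - \frac{7159233}{2}$ ($F = \frac{\left(-886 - 2461\right) \left(2314 - 175\right)}{2} = \frac{\left(-3347\right) 2139}{2} = \frac{1}{2} \left(-7159233\right) = - \frac{7159233}{2} \approx -3.5796 \cdot 10^{6}$)
$F - O{\left(K \right)} = - \frac{7159233}{2} - \left(-6\right) \frac{18}{7} = - \frac{7159233}{2} - - \frac{108}{7} = - \frac{7159233}{2} + \frac{108}{7} = - \frac{50114415}{14}$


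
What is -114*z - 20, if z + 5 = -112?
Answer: 13318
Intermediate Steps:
z = -117 (z = -5 - 112 = -117)
-114*z - 20 = -114*(-117) - 20 = 13338 - 20 = 13318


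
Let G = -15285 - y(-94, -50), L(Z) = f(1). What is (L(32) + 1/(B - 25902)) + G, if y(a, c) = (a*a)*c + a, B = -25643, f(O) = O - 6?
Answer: 21989303179/51545 ≈ 4.2660e+5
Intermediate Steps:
f(O) = -6 + O
L(Z) = -5 (L(Z) = -6 + 1 = -5)
y(a, c) = a + c*a² (y(a, c) = a²*c + a = c*a² + a = a + c*a²)
G = 426609 (G = -15285 - (-94)*(1 - 94*(-50)) = -15285 - (-94)*(1 + 4700) = -15285 - (-94)*4701 = -15285 - 1*(-441894) = -15285 + 441894 = 426609)
(L(32) + 1/(B - 25902)) + G = (-5 + 1/(-25643 - 25902)) + 426609 = (-5 + 1/(-51545)) + 426609 = (-5 - 1/51545) + 426609 = -257726/51545 + 426609 = 21989303179/51545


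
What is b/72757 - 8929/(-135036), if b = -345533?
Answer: -1484185385/316929492 ≈ -4.6830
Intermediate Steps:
b/72757 - 8929/(-135036) = -345533/72757 - 8929/(-135036) = -345533*1/72757 - 8929*(-1/135036) = -345533/72757 + 8929/135036 = -1484185385/316929492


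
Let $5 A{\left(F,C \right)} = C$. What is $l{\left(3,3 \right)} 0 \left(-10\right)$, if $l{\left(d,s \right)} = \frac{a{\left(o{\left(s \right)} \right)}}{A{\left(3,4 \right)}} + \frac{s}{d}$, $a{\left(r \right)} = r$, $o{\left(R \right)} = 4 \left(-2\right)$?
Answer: $0$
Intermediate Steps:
$o{\left(R \right)} = -8$
$A{\left(F,C \right)} = \frac{C}{5}$
$l{\left(d,s \right)} = -10 + \frac{s}{d}$ ($l{\left(d,s \right)} = - \frac{8}{\frac{1}{5} \cdot 4} + \frac{s}{d} = - \frac{8}{\frac{4}{5}} + \frac{s}{d} = \left(-8\right) \frac{5}{4} + \frac{s}{d} = -10 + \frac{s}{d}$)
$l{\left(3,3 \right)} 0 \left(-10\right) = \left(-10 + \frac{3}{3}\right) 0 \left(-10\right) = \left(-10 + 3 \cdot \frac{1}{3}\right) 0 \left(-10\right) = \left(-10 + 1\right) 0 \left(-10\right) = \left(-9\right) 0 \left(-10\right) = 0 \left(-10\right) = 0$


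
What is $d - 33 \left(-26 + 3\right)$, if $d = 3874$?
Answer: $4633$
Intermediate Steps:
$d - 33 \left(-26 + 3\right) = 3874 - 33 \left(-26 + 3\right) = 3874 - -759 = 3874 + 759 = 4633$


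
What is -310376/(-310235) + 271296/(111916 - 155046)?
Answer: -7077899768/1338043555 ≈ -5.2897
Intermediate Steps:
-310376/(-310235) + 271296/(111916 - 155046) = -310376*(-1/310235) + 271296/(-43130) = 310376/310235 + 271296*(-1/43130) = 310376/310235 - 135648/21565 = -7077899768/1338043555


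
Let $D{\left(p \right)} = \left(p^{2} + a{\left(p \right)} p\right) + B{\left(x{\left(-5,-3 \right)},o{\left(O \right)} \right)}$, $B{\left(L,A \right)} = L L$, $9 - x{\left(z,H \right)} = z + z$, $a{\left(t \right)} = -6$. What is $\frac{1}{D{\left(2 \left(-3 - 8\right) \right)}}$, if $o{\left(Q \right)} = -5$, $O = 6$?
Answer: $\frac{1}{977} \approx 0.0010235$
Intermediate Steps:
$x{\left(z,H \right)} = 9 - 2 z$ ($x{\left(z,H \right)} = 9 - \left(z + z\right) = 9 - 2 z$)
$B{\left(L,A \right)} = L^{2}$
$D{\left(p \right)} = 361 + p^{2} - 6 p$ ($D{\left(p \right)} = \left(p^{2} - 6 p\right) + \left(9 - -10\right)^{2} = \left(p^{2} - 6 p\right) + \left(9 + 10\right)^{2} = \left(p^{2} - 6 p\right) + 19^{2} = \left(p^{2} - 6 p\right) + 361 = 361 + p^{2} - 6 p$)
$\frac{1}{D{\left(2 \left(-3 - 8\right) \right)}} = \frac{1}{361 + \left(2 \left(-3 - 8\right)\right)^{2} - 6 \cdot 2 \left(-3 - 8\right)} = \frac{1}{361 + \left(2 \left(-11\right)\right)^{2} - 6 \cdot 2 \left(-11\right)} = \frac{1}{361 + \left(-22\right)^{2} - -132} = \frac{1}{361 + 484 + 132} = \frac{1}{977}$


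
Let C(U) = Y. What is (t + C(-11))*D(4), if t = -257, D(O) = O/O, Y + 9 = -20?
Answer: -286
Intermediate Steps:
Y = -29 (Y = -9 - 20 = -29)
C(U) = -29
D(O) = 1
(t + C(-11))*D(4) = (-257 - 29)*1 = -286*1 = -286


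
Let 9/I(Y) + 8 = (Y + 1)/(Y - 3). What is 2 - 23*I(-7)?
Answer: 1109/37 ≈ 29.973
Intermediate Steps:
I(Y) = 9/(-8 + (1 + Y)/(-3 + Y)) (I(Y) = 9/(-8 + (Y + 1)/(Y - 3)) = 9/(-8 + (1 + Y)/(-3 + Y)))
2 - 23*I(-7) = 2 - 207*(3 - 1*(-7))/(-25 + 7*(-7)) = 2 - 207*(3 + 7)/(-25 - 49) = 2 - 207*10/(-74) = 2 - 207*(-1)*10/74 = 2 - 23*(-45/37) = 2 + 1035/37 = 1109/37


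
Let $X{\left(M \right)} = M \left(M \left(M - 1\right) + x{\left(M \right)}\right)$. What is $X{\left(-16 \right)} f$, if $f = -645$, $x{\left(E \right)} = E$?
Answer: $2641920$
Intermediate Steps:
$X{\left(M \right)} = M \left(M + M \left(-1 + M\right)\right)$ ($X{\left(M \right)} = M \left(M \left(M - 1\right) + M\right) = M \left(M \left(-1 + M\right) + M\right) = M \left(M + M \left(-1 + M\right)\right)$)
$X{\left(-16 \right)} f = \left(-16\right)^{3} \left(-645\right) = \left(-4096\right) \left(-645\right) = 2641920$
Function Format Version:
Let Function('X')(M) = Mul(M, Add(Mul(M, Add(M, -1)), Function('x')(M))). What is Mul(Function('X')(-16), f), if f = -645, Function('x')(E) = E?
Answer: 2641920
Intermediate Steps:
Function('X')(M) = Mul(M, Add(M, Mul(M, Add(-1, M)))) (Function('X')(M) = Mul(M, Add(Mul(M, Add(M, -1)), M)) = Mul(M, Add(Mul(M, Add(-1, M)), M)) = Mul(M, Add(M, Mul(M, Add(-1, M)))))
Mul(Function('X')(-16), f) = Mul(Pow(-16, 3), -645) = Mul(-4096, -645) = 2641920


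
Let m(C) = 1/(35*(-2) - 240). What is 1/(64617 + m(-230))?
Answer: 310/20031269 ≈ 1.5476e-5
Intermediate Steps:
m(C) = -1/310 (m(C) = 1/(-70 - 240) = 1/(-310) = -1/310)
1/(64617 + m(-230)) = 1/(64617 - 1/310) = 1/(20031269/310) = 310/20031269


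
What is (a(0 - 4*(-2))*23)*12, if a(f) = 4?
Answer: 1104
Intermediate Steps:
(a(0 - 4*(-2))*23)*12 = (4*23)*12 = 92*12 = 1104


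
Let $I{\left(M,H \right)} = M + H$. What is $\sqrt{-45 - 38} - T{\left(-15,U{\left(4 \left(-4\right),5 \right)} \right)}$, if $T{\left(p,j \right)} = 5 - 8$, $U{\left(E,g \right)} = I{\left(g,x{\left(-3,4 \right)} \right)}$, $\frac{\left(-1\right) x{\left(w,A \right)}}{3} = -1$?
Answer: $3 + i \sqrt{83} \approx 3.0 + 9.1104 i$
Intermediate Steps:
$x{\left(w,A \right)} = 3$ ($x{\left(w,A \right)} = \left(-3\right) \left(-1\right) = 3$)
$I{\left(M,H \right)} = H + M$
$U{\left(E,g \right)} = 3 + g$
$T{\left(p,j \right)} = -3$
$\sqrt{-45 - 38} - T{\left(-15,U{\left(4 \left(-4\right),5 \right)} \right)} = \sqrt{-45 - 38} - -3 = \sqrt{-83} + 3 = i \sqrt{83} + 3 = 3 + i \sqrt{83}$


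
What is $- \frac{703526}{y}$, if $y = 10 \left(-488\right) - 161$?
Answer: $\frac{703526}{5041} \approx 139.56$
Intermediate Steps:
$y = -5041$ ($y = -4880 - 161 = -5041$)
$- \frac{703526}{y} = - \frac{703526}{-5041} = \left(-703526\right) \left(- \frac{1}{5041}\right) = \frac{703526}{5041}$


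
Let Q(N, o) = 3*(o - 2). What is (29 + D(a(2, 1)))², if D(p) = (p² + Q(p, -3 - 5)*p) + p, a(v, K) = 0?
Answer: 841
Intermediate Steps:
Q(N, o) = -6 + 3*o (Q(N, o) = 3*(-2 + o) = -6 + 3*o)
D(p) = p² - 29*p (D(p) = (p² + (-6 + 3*(-3 - 5))*p) + p = (p² + (-6 + 3*(-8))*p) + p = (p² + (-6 - 24)*p) + p = (p² - 30*p) + p = p² - 29*p)
(29 + D(a(2, 1)))² = (29 + 0*(-29 + 0))² = (29 + 0*(-29))² = (29 + 0)² = 29² = 841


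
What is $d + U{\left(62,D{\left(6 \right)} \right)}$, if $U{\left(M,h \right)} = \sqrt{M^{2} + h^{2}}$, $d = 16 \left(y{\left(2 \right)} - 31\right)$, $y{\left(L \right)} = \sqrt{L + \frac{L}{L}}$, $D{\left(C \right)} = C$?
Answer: $-496 + 2 \sqrt{970} + 16 \sqrt{3} \approx -406.0$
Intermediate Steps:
$y{\left(L \right)} = \sqrt{1 + L}$ ($y{\left(L \right)} = \sqrt{L + 1} = \sqrt{1 + L}$)
$d = -496 + 16 \sqrt{3}$ ($d = 16 \left(\sqrt{1 + 2} - 31\right) = 16 \left(\sqrt{3} - 31\right) = 16 \left(-31 + \sqrt{3}\right) = -496 + 16 \sqrt{3} \approx -468.29$)
$d + U{\left(62,D{\left(6 \right)} \right)} = \left(-496 + 16 \sqrt{3}\right) + \sqrt{62^{2} + 6^{2}} = \left(-496 + 16 \sqrt{3}\right) + \sqrt{3844 + 36} = \left(-496 + 16 \sqrt{3}\right) + \sqrt{3880} = \left(-496 + 16 \sqrt{3}\right) + 2 \sqrt{970} = -496 + 2 \sqrt{970} + 16 \sqrt{3}$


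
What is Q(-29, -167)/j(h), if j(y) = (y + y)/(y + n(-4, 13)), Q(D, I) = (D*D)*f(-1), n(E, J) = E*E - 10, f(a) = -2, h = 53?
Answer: -49619/53 ≈ -936.21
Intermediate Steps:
n(E, J) = -10 + E² (n(E, J) = E² - 10 = -10 + E²)
Q(D, I) = -2*D² (Q(D, I) = (D*D)*(-2) = D²*(-2) = -2*D²)
j(y) = 2*y/(6 + y) (j(y) = (y + y)/(y + (-10 + (-4)²)) = (2*y)/(y + (-10 + 16)) = (2*y)/(y + 6) = (2*y)/(6 + y) = 2*y/(6 + y))
Q(-29, -167)/j(h) = (-2*(-29)²)/((2*53/(6 + 53))) = (-2*841)/((2*53/59)) = -1682/(2*53*(1/59)) = -1682/106/59 = -1682*59/106 = -49619/53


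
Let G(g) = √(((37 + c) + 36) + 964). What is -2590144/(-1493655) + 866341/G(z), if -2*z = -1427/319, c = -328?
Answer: 2590144/1493655 + 866341*√709/709 ≈ 32538.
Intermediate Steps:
z = 1427/638 (z = -(-1427)/(2*319) = -½*(-1427/319) = 1427/638 ≈ 2.2367)
G(g) = √709 (G(g) = √(((37 - 328) + 36) + 964) = √((-291 + 36) + 964) = √(-255 + 964) = √709)
-2590144/(-1493655) + 866341/G(z) = -2590144/(-1493655) + 866341/(√709) = -2590144*(-1/1493655) + 866341*(√709/709) = 2590144/1493655 + 866341*√709/709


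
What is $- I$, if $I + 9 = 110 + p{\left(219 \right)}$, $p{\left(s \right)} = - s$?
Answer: $118$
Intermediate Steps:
$I = -118$ ($I = -9 + \left(110 - 219\right) = -9 - 109 = -118$)
$- I = \left(-1\right) \left(-118\right) = 118$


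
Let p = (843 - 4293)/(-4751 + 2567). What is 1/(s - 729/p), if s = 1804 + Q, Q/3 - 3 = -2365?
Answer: -575/3302506 ≈ -0.00017411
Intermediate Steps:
p = 575/364 (p = -3450/(-2184) = -3450*(-1/2184) = 575/364 ≈ 1.5797)
Q = -7086 (Q = 9 + 3*(-2365) = 9 - 7095 = -7086)
s = -5282 (s = 1804 - 7086 = -5282)
1/(s - 729/p) = 1/(-5282 - 729/575/364) = 1/(-5282 - 729*364/575) = 1/(-5282 - 265356/575) = 1/(-3302506/575) = -575/3302506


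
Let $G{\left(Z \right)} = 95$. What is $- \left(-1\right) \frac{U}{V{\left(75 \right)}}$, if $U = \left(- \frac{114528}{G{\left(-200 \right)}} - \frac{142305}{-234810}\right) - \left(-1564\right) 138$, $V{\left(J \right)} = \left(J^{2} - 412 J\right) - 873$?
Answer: $- \frac{319178322113}{38885475240} \approx -8.2082$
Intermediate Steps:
$V{\left(J \right)} = -873 + J^{2} - 412 J$
$U = \frac{319178322113}{1487130}$ ($U = \left(- \frac{114528}{95} - \frac{142305}{-234810}\right) - \left(-1564\right) 138 = \left(\left(-114528\right) \frac{1}{95} - - \frac{9487}{15654}\right) - -215832 = \left(- \frac{114528}{95} + \frac{9487}{15654}\right) + 215832 = - \frac{1791920047}{1487130} + 215832 = \frac{319178322113}{1487130} \approx 2.1463 \cdot 10^{5}$)
$- \left(-1\right) \frac{U}{V{\left(75 \right)}} = - \left(-1\right) \frac{319178322113}{1487130 \left(-873 + 75^{2} - 30900\right)} = - \left(-1\right) \frac{319178322113}{1487130 \left(-873 + 5625 - 30900\right)} = - \left(-1\right) \frac{319178322113}{1487130 \left(-26148\right)} = - \left(-1\right) \frac{319178322113}{1487130} \left(- \frac{1}{26148}\right) = - \frac{\left(-1\right) \left(-319178322113\right)}{38885475240} = \left(-1\right) \frac{319178322113}{38885475240} = - \frac{319178322113}{38885475240}$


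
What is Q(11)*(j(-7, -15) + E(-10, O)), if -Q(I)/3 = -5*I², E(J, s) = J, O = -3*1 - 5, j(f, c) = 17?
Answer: 12705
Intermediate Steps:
O = -8 (O = -3 - 5 = -8)
Q(I) = 15*I² (Q(I) = -(-15)*I² = 15*I²)
Q(11)*(j(-7, -15) + E(-10, O)) = (15*11²)*(17 - 10) = (15*121)*7 = 1815*7 = 12705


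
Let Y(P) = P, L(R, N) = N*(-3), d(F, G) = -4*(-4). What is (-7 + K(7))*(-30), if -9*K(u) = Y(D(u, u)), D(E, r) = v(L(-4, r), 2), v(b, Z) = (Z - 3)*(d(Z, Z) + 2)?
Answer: 150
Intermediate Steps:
d(F, G) = 16
L(R, N) = -3*N
v(b, Z) = -54 + 18*Z (v(b, Z) = (Z - 3)*(16 + 2) = (-3 + Z)*18 = -54 + 18*Z)
D(E, r) = -18 (D(E, r) = -54 + 18*2 = -54 + 36 = -18)
K(u) = 2 (K(u) = -⅑*(-18) = 2)
(-7 + K(7))*(-30) = (-7 + 2)*(-30) = -5*(-30) = 150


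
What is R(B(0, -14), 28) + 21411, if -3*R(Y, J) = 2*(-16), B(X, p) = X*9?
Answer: 64265/3 ≈ 21422.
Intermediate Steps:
B(X, p) = 9*X
R(Y, J) = 32/3 (R(Y, J) = -2*(-16)/3 = -⅓*(-32) = 32/3)
R(B(0, -14), 28) + 21411 = 32/3 + 21411 = 64265/3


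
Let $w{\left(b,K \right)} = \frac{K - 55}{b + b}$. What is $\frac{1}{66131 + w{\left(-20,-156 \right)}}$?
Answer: $\frac{40}{2645451} \approx 1.512 \cdot 10^{-5}$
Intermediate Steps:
$w{\left(b,K \right)} = \frac{-55 + K}{2 b}$
$\frac{1}{66131 + w{\left(-20,-156 \right)}} = \frac{1}{66131 + \frac{-55 - 156}{2 \left(-20\right)}} = \frac{1}{66131 + \frac{1}{2} \left(- \frac{1}{20}\right) \left(-211\right)} = \frac{1}{66131 + \frac{211}{40}} = \frac{1}{\frac{2645451}{40}} = \frac{40}{2645451}$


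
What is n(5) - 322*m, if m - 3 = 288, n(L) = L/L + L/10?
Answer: -187401/2 ≈ -93701.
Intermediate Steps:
n(L) = 1 + L/10 (n(L) = 1 + L*(⅒) = 1 + L/10)
m = 291 (m = 3 + 288 = 291)
n(5) - 322*m = (1 + (⅒)*5) - 322*291 = (1 + ½) - 93702 = 3/2 - 93702 = -187401/2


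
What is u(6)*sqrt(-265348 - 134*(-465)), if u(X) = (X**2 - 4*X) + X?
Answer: 198*I*sqrt(1678) ≈ 8110.8*I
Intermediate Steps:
u(X) = X**2 - 3*X
u(6)*sqrt(-265348 - 134*(-465)) = (6*(-3 + 6))*sqrt(-265348 - 134*(-465)) = (6*3)*sqrt(-265348 + 62310) = 18*sqrt(-203038) = 18*(11*I*sqrt(1678)) = 198*I*sqrt(1678)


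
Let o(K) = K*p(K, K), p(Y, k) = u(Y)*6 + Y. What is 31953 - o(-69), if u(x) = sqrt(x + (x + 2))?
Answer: 27192 + 828*I*sqrt(34) ≈ 27192.0 + 4828.0*I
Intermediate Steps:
u(x) = sqrt(2 + 2*x) (u(x) = sqrt(x + (2 + x)) = sqrt(2 + 2*x))
p(Y, k) = Y + 6*sqrt(2 + 2*Y) (p(Y, k) = sqrt(2 + 2*Y)*6 + Y = 6*sqrt(2 + 2*Y) + Y = Y + 6*sqrt(2 + 2*Y))
o(K) = K*(K + 6*sqrt(2 + 2*K))
31953 - o(-69) = 31953 - (-69)*(-69 + 6*sqrt(2 + 2*(-69))) = 31953 - (-69)*(-69 + 6*sqrt(2 - 138)) = 31953 - (-69)*(-69 + 6*sqrt(-136)) = 31953 - (-69)*(-69 + 6*(2*I*sqrt(34))) = 31953 - (-69)*(-69 + 12*I*sqrt(34)) = 31953 - (4761 - 828*I*sqrt(34)) = 31953 + (-4761 + 828*I*sqrt(34)) = 27192 + 828*I*sqrt(34)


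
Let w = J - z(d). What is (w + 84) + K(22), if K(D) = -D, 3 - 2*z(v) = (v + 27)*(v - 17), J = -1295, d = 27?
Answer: -1929/2 ≈ -964.50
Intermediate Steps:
z(v) = 3/2 - (-17 + v)*(27 + v)/2 (z(v) = 3/2 - (v + 27)*(v - 17)/2 = 3/2 - (27 + v)*(-17 + v)/2 = 3/2 - (-17 + v)*(27 + v)/2)
w = -2053/2 (w = -1295 - (231 - 5*27 - ½*27²) = -1295 - (231 - 135 - ½*729) = -1295 - (231 - 135 - 729/2) = -1295 - 1*(-537/2) = -1295 + 537/2 = -2053/2 ≈ -1026.5)
(w + 84) + K(22) = (-2053/2 + 84) - 1*22 = -1885/2 - 22 = -1929/2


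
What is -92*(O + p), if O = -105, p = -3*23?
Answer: 16008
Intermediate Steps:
p = -69
-92*(O + p) = -92*(-105 - 69) = -92*(-174) = 16008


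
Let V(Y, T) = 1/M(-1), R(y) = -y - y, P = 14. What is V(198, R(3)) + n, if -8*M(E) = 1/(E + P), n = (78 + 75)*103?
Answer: 15655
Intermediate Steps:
n = 15759 (n = 153*103 = 15759)
R(y) = -2*y
M(E) = -1/(8*(14 + E)) (M(E) = -1/(8*(E + 14)) = -1/(8*(14 + E)))
V(Y, T) = -104 (V(Y, T) = 1/(-1/(112 + 8*(-1))) = 1/(-1/(112 - 8)) = 1/(-1/104) = -104)
V(198, R(3)) + n = -104 + 15759 = 15655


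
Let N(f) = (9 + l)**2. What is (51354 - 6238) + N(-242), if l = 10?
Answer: 45477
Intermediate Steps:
N(f) = 361 (N(f) = (9 + 10)**2 = 19**2 = 361)
(51354 - 6238) + N(-242) = (51354 - 6238) + 361 = 45116 + 361 = 45477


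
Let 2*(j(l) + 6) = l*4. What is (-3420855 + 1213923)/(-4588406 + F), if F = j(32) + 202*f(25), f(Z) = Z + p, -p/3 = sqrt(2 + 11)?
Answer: 140486486413/291758552538 - 18575011*sqrt(13)/291758552538 ≈ 0.48129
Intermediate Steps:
p = -3*sqrt(13) (p = -3*sqrt(2 + 11) = -3*sqrt(13) ≈ -10.817)
j(l) = -6 + 2*l (j(l) = -6 + (l*4)/2 = -6 + (4*l)/2 = -6 + 2*l)
f(Z) = Z - 3*sqrt(13)
F = 5108 - 606*sqrt(13) (F = (-6 + 2*32) + 202*(25 - 3*sqrt(13)) = (-6 + 64) + (5050 - 606*sqrt(13)) = 58 + (5050 - 606*sqrt(13)) = 5108 - 606*sqrt(13) ≈ 2923.0)
(-3420855 + 1213923)/(-4588406 + F) = (-3420855 + 1213923)/(-4588406 + (5108 - 606*sqrt(13))) = -2206932/(-4583298 - 606*sqrt(13))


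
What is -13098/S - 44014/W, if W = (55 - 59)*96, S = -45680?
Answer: 62987161/548160 ≈ 114.91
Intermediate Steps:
W = -384 (W = -4*96 = -384)
-13098/S - 44014/W = -13098/(-45680) - 44014/(-384) = -13098*(-1/45680) - 44014*(-1/384) = 6549/22840 + 22007/192 = 62987161/548160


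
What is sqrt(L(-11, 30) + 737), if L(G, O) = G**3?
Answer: 3*I*sqrt(66) ≈ 24.372*I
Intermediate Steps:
sqrt(L(-11, 30) + 737) = sqrt((-11)**3 + 737) = sqrt(-1331 + 737) = sqrt(-594) = 3*I*sqrt(66)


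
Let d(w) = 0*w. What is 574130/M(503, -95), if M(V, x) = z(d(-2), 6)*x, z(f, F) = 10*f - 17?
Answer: 114826/323 ≈ 355.50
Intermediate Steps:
d(w) = 0
z(f, F) = -17 + 10*f
M(V, x) = -17*x (M(V, x) = (-17 + 10*0)*x = (-17 + 0)*x = -17*x)
574130/M(503, -95) = 574130/((-17*(-95))) = 574130/1615 = 574130*(1/1615) = 114826/323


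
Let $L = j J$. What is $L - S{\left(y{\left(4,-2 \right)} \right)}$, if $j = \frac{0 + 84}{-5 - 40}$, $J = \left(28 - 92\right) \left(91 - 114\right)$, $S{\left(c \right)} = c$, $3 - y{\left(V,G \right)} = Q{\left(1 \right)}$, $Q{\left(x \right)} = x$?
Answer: $- \frac{41246}{15} \approx -2749.7$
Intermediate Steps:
$y{\left(V,G \right)} = 2$ ($y{\left(V,G \right)} = 3 - 1 = 2$)
$J = 1472$ ($J = \left(-64\right) \left(-23\right) = 1472$)
$j = - \frac{28}{15}$ ($j = \frac{84}{-45} = 84 \left(- \frac{1}{45}\right) = - \frac{28}{15} \approx -1.8667$)
$L = - \frac{41216}{15}$ ($L = \left(- \frac{28}{15}\right) 1472 = - \frac{41216}{15} \approx -2747.7$)
$L - S{\left(y{\left(4,-2 \right)} \right)} = - \frac{41216}{15} - 2 = - \frac{41246}{15}$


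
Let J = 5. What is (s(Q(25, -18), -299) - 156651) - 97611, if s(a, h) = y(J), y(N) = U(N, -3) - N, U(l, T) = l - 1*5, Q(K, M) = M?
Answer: -254267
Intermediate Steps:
U(l, T) = -5 + l (U(l, T) = l - 5 = -5 + l)
y(N) = -5 (y(N) = (-5 + N) - N = -5)
s(a, h) = -5
(s(Q(25, -18), -299) - 156651) - 97611 = (-5 - 156651) - 97611 = -156656 - 97611 = -254267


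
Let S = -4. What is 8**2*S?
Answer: -256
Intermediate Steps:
8**2*S = 8**2*(-4) = 64*(-4) = -256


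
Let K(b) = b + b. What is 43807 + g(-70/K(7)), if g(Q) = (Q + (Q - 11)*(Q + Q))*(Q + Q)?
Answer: 42257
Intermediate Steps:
K(b) = 2*b
g(Q) = 2*Q*(Q + 2*Q*(-11 + Q)) (g(Q) = (Q + (-11 + Q)*(2*Q))*(2*Q) = (Q + 2*Q*(-11 + Q))*(2*Q) = 2*Q*(Q + 2*Q*(-11 + Q)))
43807 + g(-70/K(7)) = 43807 + (-70/(2*7))²*(-42 + 4*(-70/(2*7))) = 43807 + (-70/14)²*(-42 + 4*(-70/14)) = 43807 + (-70*1/14)²*(-42 + 4*(-70*1/14)) = 43807 + (-5)²*(-42 + 4*(-5)) = 43807 + 25*(-42 - 20) = 43807 + 25*(-62) = 43807 - 1550 = 42257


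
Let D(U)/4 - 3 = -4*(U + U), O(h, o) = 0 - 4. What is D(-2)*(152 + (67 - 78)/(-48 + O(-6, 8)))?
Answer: 150385/13 ≈ 11568.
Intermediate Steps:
O(h, o) = -4
D(U) = 12 - 32*U (D(U) = 12 + 4*(-4*(U + U)) = 12 + 4*(-8*U) = 12 - 32*U)
D(-2)*(152 + (67 - 78)/(-48 + O(-6, 8))) = (12 - 32*(-2))*(152 + (67 - 78)/(-48 - 4)) = (12 + 64)*(152 - 11/(-52)) = 76*(152 - 11*(-1/52)) = 76*(152 + 11/52) = 76*(7915/52) = 150385/13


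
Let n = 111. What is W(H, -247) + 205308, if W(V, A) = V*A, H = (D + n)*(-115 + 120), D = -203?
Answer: 318928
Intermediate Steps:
H = -460 (H = (-203 + 111)*(-115 + 120) = -92*5 = -460)
W(V, A) = A*V
W(H, -247) + 205308 = -247*(-460) + 205308 = 113620 + 205308 = 318928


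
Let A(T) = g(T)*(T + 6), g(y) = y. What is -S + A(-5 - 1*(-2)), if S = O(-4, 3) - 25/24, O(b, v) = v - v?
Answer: -191/24 ≈ -7.9583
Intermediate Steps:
O(b, v) = 0
A(T) = T*(6 + T) (A(T) = T*(T + 6) = T*(6 + T))
S = -25/24 (S = 0 - 25/24 = -25/24 ≈ -1.0417)
-S + A(-5 - 1*(-2)) = -1*(-25/24) + (-5 - 1*(-2))*(6 + (-5 - 1*(-2))) = 25/24 + (-5 + 2)*(6 + (-5 + 2)) = 25/24 - 3*(6 - 3) = 25/24 - 3*3 = 25/24 - 9 = -191/24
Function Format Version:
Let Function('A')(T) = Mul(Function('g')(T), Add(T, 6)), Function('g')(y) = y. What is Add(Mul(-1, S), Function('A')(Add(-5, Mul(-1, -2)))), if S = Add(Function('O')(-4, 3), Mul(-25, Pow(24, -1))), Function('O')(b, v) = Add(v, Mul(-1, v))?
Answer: Rational(-191, 24) ≈ -7.9583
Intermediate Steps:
Function('O')(b, v) = 0
Function('A')(T) = Mul(T, Add(6, T)) (Function('A')(T) = Mul(T, Add(T, 6)) = Mul(T, Add(6, T)))
S = Rational(-25, 24) (S = Add(0, Mul(-25, Pow(24, -1))) = Add(0, Mul(-25, Rational(1, 24))) = Add(0, Rational(-25, 24)) = Rational(-25, 24) ≈ -1.0417)
Add(Mul(-1, S), Function('A')(Add(-5, Mul(-1, -2)))) = Add(Mul(-1, Rational(-25, 24)), Mul(Add(-5, Mul(-1, -2)), Add(6, Add(-5, Mul(-1, -2))))) = Add(Rational(25, 24), Mul(Add(-5, 2), Add(6, Add(-5, 2)))) = Add(Rational(25, 24), Mul(-3, Add(6, -3))) = Add(Rational(25, 24), Mul(-3, 3)) = Add(Rational(25, 24), -9) = Rational(-191, 24)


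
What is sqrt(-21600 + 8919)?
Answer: 3*I*sqrt(1409) ≈ 112.61*I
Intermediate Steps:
sqrt(-21600 + 8919) = sqrt(-12681) = 3*I*sqrt(1409)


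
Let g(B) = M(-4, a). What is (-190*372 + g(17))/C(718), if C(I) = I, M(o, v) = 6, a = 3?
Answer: -35337/359 ≈ -98.432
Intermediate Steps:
g(B) = 6
(-190*372 + g(17))/C(718) = (-190*372 + 6)/718 = (-70680 + 6)*(1/718) = -70674*1/718 = -35337/359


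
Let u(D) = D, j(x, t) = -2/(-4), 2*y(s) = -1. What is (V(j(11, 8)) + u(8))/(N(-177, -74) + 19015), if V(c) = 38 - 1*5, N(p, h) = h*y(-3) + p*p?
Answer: 41/50381 ≈ 0.00081380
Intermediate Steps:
y(s) = -1/2 (y(s) = (1/2)*(-1) = -1/2)
N(p, h) = p**2 - h/2 (N(p, h) = h*(-1/2) + p*p = -h/2 + p**2 = p**2 - h/2)
j(x, t) = 1/2 (j(x, t) = -2*(-1/4) = 1/2)
V(c) = 33 (V(c) = 38 - 5 = 33)
(V(j(11, 8)) + u(8))/(N(-177, -74) + 19015) = (33 + 8)/(((-177)**2 - 1/2*(-74)) + 19015) = 41/((31329 + 37) + 19015) = 41/(31366 + 19015) = 41/50381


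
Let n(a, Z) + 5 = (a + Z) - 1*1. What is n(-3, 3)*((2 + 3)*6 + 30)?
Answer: -360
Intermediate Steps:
n(a, Z) = -6 + Z + a (n(a, Z) = -5 + ((a + Z) - 1*1) = -5 + ((Z + a) - 1) = -5 + (-1 + Z + a) = -6 + Z + a)
n(-3, 3)*((2 + 3)*6 + 30) = (-6 + 3 - 3)*((2 + 3)*6 + 30) = -6*(5*6 + 30) = -6*(30 + 30) = -6*60 = -360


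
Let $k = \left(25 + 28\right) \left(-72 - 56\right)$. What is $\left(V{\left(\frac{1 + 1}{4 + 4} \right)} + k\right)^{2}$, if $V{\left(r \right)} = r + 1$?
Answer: $\frac{736091161}{16} \approx 4.6006 \cdot 10^{7}$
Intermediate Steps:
$k = -6784$ ($k = 53 \left(-128\right) = -6784$)
$V{\left(r \right)} = 1 + r$
$\left(V{\left(\frac{1 + 1}{4 + 4} \right)} + k\right)^{2} = \left(\left(1 + \frac{1 + 1}{4 + 4}\right) - 6784\right)^{2} = \left(\left(1 + \frac{2}{8}\right) - 6784\right)^{2} = \left(\left(1 + 2 \cdot \frac{1}{8}\right) - 6784\right)^{2} = \left(\left(1 + \frac{1}{4}\right) - 6784\right)^{2} = \left(\frac{5}{4} - 6784\right)^{2} = \left(- \frac{27131}{4}\right)^{2} = \frac{736091161}{16}$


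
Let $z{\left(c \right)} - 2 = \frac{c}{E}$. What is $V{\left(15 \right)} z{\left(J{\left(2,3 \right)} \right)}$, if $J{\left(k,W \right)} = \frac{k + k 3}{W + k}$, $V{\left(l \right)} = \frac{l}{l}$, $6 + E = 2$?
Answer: $\frac{8}{5} \approx 1.6$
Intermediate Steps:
$E = -4$ ($E = -6 + 2 = -4$)
$V{\left(l \right)} = 1$
$J{\left(k,W \right)} = \frac{4 k}{W + k}$ ($J{\left(k,W \right)} = \frac{k + 3 k}{W + k} = \frac{4 k}{W + k}$)
$z{\left(c \right)} = 2 - \frac{c}{4}$ ($z{\left(c \right)} = 2 + \frac{c}{-4} = 2 + c \left(- \frac{1}{4}\right) = 2 - \frac{c}{4}$)
$V{\left(15 \right)} z{\left(J{\left(2,3 \right)} \right)} = 1 \left(2 - \frac{4 \cdot 2 \frac{1}{3 + 2}}{4}\right) = 1 \left(2 - \frac{4 \cdot 2 \cdot \frac{1}{5}}{4}\right) = 1 \left(2 - \frac{2}{5}\right) = 1 \cdot \frac{8}{5} = \frac{8}{5}$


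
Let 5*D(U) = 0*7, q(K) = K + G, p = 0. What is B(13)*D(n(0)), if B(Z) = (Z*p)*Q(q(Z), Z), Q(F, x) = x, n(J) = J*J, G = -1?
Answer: 0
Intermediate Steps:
n(J) = J²
q(K) = -1 + K (q(K) = K - 1 = -1 + K)
D(U) = 0 (D(U) = (0*7)/5 = (⅕)*0 = 0)
B(Z) = 0 (B(Z) = (Z*0)*Z = 0*Z = 0)
B(13)*D(n(0)) = 0*0 = 0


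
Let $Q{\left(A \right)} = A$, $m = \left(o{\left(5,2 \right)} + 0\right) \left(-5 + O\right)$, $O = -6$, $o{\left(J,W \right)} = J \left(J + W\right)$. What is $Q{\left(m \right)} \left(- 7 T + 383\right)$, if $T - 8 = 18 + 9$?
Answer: $-53130$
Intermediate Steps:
$m = -385$ ($m = \left(5 \left(5 + 2\right) + 0\right) \left(-5 - 6\right) = \left(5 \cdot 7 + 0\right) \left(-11\right) = \left(35 + 0\right) \left(-11\right) = 35 \left(-11\right) = -385$)
$T = 35$ ($T = 8 + \left(18 + 9\right) = 8 + 27 = 35$)
$Q{\left(m \right)} \left(- 7 T + 383\right) = - 385 \left(\left(-7\right) 35 + 383\right) = - 385 \left(-245 + 383\right) = \left(-385\right) 138 = -53130$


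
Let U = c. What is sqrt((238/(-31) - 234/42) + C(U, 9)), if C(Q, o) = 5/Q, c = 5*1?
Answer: I*sqrt(576786)/217 ≈ 3.4998*I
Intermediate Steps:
c = 5
U = 5
sqrt((238/(-31) - 234/42) + C(U, 9)) = sqrt((238/(-31) - 234/42) + 5/5) = sqrt((238*(-1/31) - 234*1/42) + 5*(1/5)) = sqrt((-238/31 - 39/7) + 1) = sqrt(-2875/217 + 1) = sqrt(-2658/217) = I*sqrt(576786)/217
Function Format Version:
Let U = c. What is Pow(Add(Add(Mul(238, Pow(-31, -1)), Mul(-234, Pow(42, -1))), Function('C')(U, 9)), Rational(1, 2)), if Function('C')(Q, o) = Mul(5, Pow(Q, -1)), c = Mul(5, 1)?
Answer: Mul(Rational(1, 217), I, Pow(576786, Rational(1, 2))) ≈ Mul(3.4998, I)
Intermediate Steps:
c = 5
U = 5
Pow(Add(Add(Mul(238, Pow(-31, -1)), Mul(-234, Pow(42, -1))), Function('C')(U, 9)), Rational(1, 2)) = Pow(Add(Add(Mul(238, Pow(-31, -1)), Mul(-234, Pow(42, -1))), Mul(5, Pow(5, -1))), Rational(1, 2)) = Pow(Add(Add(Mul(238, Rational(-1, 31)), Mul(-234, Rational(1, 42))), Mul(5, Rational(1, 5))), Rational(1, 2)) = Pow(Add(Add(Rational(-238, 31), Rational(-39, 7)), 1), Rational(1, 2)) = Pow(Add(Rational(-2875, 217), 1), Rational(1, 2)) = Pow(Rational(-2658, 217), Rational(1, 2)) = Mul(Rational(1, 217), I, Pow(576786, Rational(1, 2)))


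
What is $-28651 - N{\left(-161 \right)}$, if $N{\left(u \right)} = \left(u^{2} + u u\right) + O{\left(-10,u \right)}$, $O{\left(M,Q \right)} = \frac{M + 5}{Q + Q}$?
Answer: $- \frac{25918751}{322} \approx -80493.0$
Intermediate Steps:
$O{\left(M,Q \right)} = \frac{5 + M}{2 Q}$
$N{\left(u \right)} = 2 u^{2} - \frac{5}{2 u}$ ($N{\left(u \right)} = \left(u^{2} + u u\right) + \frac{5 - 10}{2 u} = \left(u^{2} + u^{2}\right) + \frac{1}{2} \frac{1}{u} \left(-5\right) = 2 u^{2} - \frac{5}{2 u}$)
$-28651 - N{\left(-161 \right)} = -28651 - \frac{-5 + 4 \left(-161\right)^{3}}{2 \left(-161\right)} = -28651 - \frac{1}{2} \left(- \frac{1}{161}\right) \left(-5 + 4 \left(-4173281\right)\right) = -28651 - \frac{1}{2} \left(- \frac{1}{161}\right) \left(-5 - 16693124\right) = -28651 - \frac{1}{2} \left(- \frac{1}{161}\right) \left(-16693129\right) = -28651 - \frac{16693129}{322} = - \frac{25918751}{322}$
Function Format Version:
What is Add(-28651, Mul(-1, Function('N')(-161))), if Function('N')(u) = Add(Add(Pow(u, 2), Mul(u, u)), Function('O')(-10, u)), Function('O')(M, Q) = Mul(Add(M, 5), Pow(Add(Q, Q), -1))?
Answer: Rational(-25918751, 322) ≈ -80493.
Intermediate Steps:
Function('O')(M, Q) = Mul(Rational(1, 2), Pow(Q, -1), Add(5, M)) (Function('O')(M, Q) = Mul(Add(5, M), Pow(Mul(2, Q), -1)) = Mul(Add(5, M), Mul(Rational(1, 2), Pow(Q, -1))) = Mul(Rational(1, 2), Pow(Q, -1), Add(5, M)))
Function('N')(u) = Add(Mul(2, Pow(u, 2)), Mul(Rational(-5, 2), Pow(u, -1))) (Function('N')(u) = Add(Add(Pow(u, 2), Mul(u, u)), Mul(Rational(1, 2), Pow(u, -1), Add(5, -10))) = Add(Add(Pow(u, 2), Pow(u, 2)), Mul(Rational(1, 2), Pow(u, -1), -5)) = Add(Mul(2, Pow(u, 2)), Mul(Rational(-5, 2), Pow(u, -1))))
Add(-28651, Mul(-1, Function('N')(-161))) = Add(-28651, Mul(-1, Mul(Rational(1, 2), Pow(-161, -1), Add(-5, Mul(4, Pow(-161, 3)))))) = Add(-28651, Mul(-1, Mul(Rational(1, 2), Rational(-1, 161), Add(-5, Mul(4, -4173281))))) = Add(-28651, Mul(-1, Mul(Rational(1, 2), Rational(-1, 161), Add(-5, -16693124)))) = Add(-28651, Mul(-1, Mul(Rational(1, 2), Rational(-1, 161), -16693129))) = Add(-28651, Mul(-1, Rational(16693129, 322))) = Add(-28651, Rational(-16693129, 322)) = Rational(-25918751, 322)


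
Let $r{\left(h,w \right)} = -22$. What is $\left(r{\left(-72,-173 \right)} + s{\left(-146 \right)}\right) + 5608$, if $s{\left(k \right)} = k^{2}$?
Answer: $26902$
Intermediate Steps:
$\left(r{\left(-72,-173 \right)} + s{\left(-146 \right)}\right) + 5608 = \left(-22 + \left(-146\right)^{2}\right) + 5608 = \left(-22 + 21316\right) + 5608 = 21294 + 5608 = 26902$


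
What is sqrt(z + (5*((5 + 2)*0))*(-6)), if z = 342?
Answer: 3*sqrt(38) ≈ 18.493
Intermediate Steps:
sqrt(z + (5*((5 + 2)*0))*(-6)) = sqrt(342 + (5*((5 + 2)*0))*(-6)) = sqrt(342 + (5*(7*0))*(-6)) = sqrt(342 + (5*0)*(-6)) = sqrt(342 + 0*(-6)) = sqrt(342 + 0) = sqrt(342) = 3*sqrt(38)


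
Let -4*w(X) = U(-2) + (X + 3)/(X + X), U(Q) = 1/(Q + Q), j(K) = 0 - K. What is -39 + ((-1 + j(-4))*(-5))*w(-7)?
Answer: -4353/112 ≈ -38.866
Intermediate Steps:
j(K) = -K
U(Q) = 1/(2*Q)
w(X) = 1/16 - (3 + X)/(8*X) (w(X) = -((1/2)/(-2) + (X + 3)/(X + X))/4 = -((1/2)*(-1/2) + (3 + X)/((2*X)))/4 = -(-1/4 + (3 + X)*(1/(2*X)))/4 = -(-1/4 + (3 + X)/(2*X))/4 = 1/16 - (3 + X)/(8*X))
-39 + ((-1 + j(-4))*(-5))*w(-7) = -39 + ((-1 - 1*(-4))*(-5))*((1/16)*(-6 - 1*(-7))/(-7)) = -39 + ((-1 + 4)*(-5))*((1/16)*(-1/7)*(-6 + 7)) = -39 + (3*(-5))*((1/16)*(-1/7)*1) = -39 - 15*(-1/112) = -39 + 15/112 = -4353/112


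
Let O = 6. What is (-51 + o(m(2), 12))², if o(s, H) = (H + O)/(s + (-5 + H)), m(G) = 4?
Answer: 294849/121 ≈ 2436.8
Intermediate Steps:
o(s, H) = (6 + H)/(-5 + H + s) (o(s, H) = (H + 6)/(s + (-5 + H)) = (6 + H)/(-5 + H + s))
(-51 + o(m(2), 12))² = (-51 + (6 + 12)/(-5 + 12 + 4))² = (-51 + 18/11)² = (-543/11)² = 294849/121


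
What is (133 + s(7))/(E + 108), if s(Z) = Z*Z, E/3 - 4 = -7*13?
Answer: -182/153 ≈ -1.1895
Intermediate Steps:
E = -261 (E = 12 + 3*(-7*13) = 12 + 3*(-91) = 12 - 273 = -261)
s(Z) = Z²
(133 + s(7))/(E + 108) = (133 + 7²)/(-261 + 108) = (133 + 49)/(-153) = 182*(-1/153) = -182/153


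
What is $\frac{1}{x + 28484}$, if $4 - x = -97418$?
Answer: $\frac{1}{125906} \approx 7.9424 \cdot 10^{-6}$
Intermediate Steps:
$x = 97422$ ($x = 4 - -97418 = 4 + 97418 = 97422$)
$\frac{1}{x + 28484} = \frac{1}{97422 + 28484} = \frac{1}{125906}$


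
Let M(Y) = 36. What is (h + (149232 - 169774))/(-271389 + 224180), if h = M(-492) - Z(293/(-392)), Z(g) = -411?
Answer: 20095/47209 ≈ 0.42566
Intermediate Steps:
h = 447 (h = 36 - 1*(-411) = 36 + 411 = 447)
(h + (149232 - 169774))/(-271389 + 224180) = (447 + (149232 - 169774))/(-271389 + 224180) = (447 - 20542)/(-47209) = -20095*(-1/47209) = 20095/47209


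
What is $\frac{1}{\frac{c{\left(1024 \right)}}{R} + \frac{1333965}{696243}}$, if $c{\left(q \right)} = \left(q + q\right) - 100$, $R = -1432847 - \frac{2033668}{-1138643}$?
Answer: $\frac{378639959558105193}{724939491322366531} \approx 0.52231$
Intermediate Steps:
$R = - \frac{1631499172953}{1138643}$ ($R = -1432847 - 2033668 \left(- \frac{1}{1138643}\right) = -1432847 - - \frac{2033668}{1138643} = -1432847 + \frac{2033668}{1138643} = - \frac{1631499172953}{1138643} \approx -1.4328 \cdot 10^{6}$)
$c{\left(q \right)} = -100 + 2 q$ ($c{\left(q \right)} = 2 q - 100 = -100 + 2 q$)
$\frac{1}{\frac{c{\left(1024 \right)}}{R} + \frac{1333965}{696243}} = \frac{1}{\frac{-100 + 2 \cdot 1024}{- \frac{1631499172953}{1138643}} + \frac{1333965}{696243}} = \frac{1}{\left(-100 + 2048\right) \left(- \frac{1138643}{1631499172953}\right) + 1333965 \cdot \frac{1}{696243}} = \frac{1}{1948 \left(- \frac{1138643}{1631499172953}\right) + \frac{444655}{232081}} = \frac{1}{- \frac{2218076564}{1631499172953} + \frac{444655}{232081}} = \frac{1}{\frac{724939491322366531}{378639959558105193}} = \frac{378639959558105193}{724939491322366531}$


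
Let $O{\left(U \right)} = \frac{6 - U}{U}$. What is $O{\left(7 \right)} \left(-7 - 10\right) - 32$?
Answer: $- \frac{207}{7} \approx -29.571$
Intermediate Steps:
$O{\left(U \right)} = \frac{6 - U}{U}$
$O{\left(7 \right)} \left(-7 - 10\right) - 32 = \frac{6 - 7}{7} \left(-7 - 10\right) - 32 = \frac{6 - 7}{7} \left(-17\right) - 32 = \frac{1}{7} \left(-1\right) \left(-17\right) - 32 = \left(- \frac{1}{7}\right) \left(-17\right) - 32 = \frac{17}{7} - 32 = - \frac{207}{7}$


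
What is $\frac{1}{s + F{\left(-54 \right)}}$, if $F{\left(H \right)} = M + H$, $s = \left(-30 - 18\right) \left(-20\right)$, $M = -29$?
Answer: $\frac{1}{877} \approx 0.0011403$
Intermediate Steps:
$s = 960$ ($s = \left(-30 - 18\right) \left(-20\right) = \left(-48\right) \left(-20\right) = 960$)
$F{\left(H \right)} = -29 + H$
$\frac{1}{s + F{\left(-54 \right)}} = \frac{1}{960 - 83} = \frac{1}{877}$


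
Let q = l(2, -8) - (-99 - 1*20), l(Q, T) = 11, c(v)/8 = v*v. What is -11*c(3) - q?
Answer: -922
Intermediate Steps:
c(v) = 8*v**2 (c(v) = 8*(v*v) = 8*v**2)
q = 130 (q = 11 - (-99 - 1*20) = 11 - (-99 - 20) = 11 - 1*(-119) = 11 + 119 = 130)
-11*c(3) - q = -88*3**2 - 1*130 = -88*9 - 130 = -11*72 - 130 = -792 - 130 = -922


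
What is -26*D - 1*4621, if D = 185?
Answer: -9431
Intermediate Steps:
-26*D - 1*4621 = -26*185 - 1*4621 = -4810 - 4621 = -9431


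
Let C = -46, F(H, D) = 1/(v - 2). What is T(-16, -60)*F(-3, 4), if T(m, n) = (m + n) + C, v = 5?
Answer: -122/3 ≈ -40.667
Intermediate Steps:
F(H, D) = ⅓ (F(H, D) = 1/(5 - 2) = 1/3 = ⅓)
T(m, n) = -46 + m + n (T(m, n) = (m + n) - 46 = -46 + m + n)
T(-16, -60)*F(-3, 4) = (-46 - 16 - 60)*(⅓) = -122*⅓ = -122/3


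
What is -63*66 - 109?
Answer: -4267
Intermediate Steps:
-63*66 - 109 = -4158 - 109 = -4267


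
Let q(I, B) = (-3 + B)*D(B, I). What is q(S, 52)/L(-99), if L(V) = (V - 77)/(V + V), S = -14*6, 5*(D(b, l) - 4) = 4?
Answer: 1323/5 ≈ 264.60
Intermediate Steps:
D(b, l) = 24/5 (D(b, l) = 4 + (1/5)*4 = 4 + 4/5 = 24/5)
S = -84
q(I, B) = -72/5 + 24*B/5 (q(I, B) = (-3 + B)*(24/5) = -72/5 + 24*B/5)
L(V) = (-77 + V)/(2*V) (L(V) = (-77 + V)/((2*V)) = (-77 + V)*(1/(2*V)) = (-77 + V)/(2*V))
q(S, 52)/L(-99) = (-72/5 + (24/5)*52)/(((1/2)*(-77 - 99)/(-99))) = (-72/5 + 1248/5)/(((1/2)*(-1/99)*(-176))) = 1176/(5*(8/9)) = (1176/5)*(9/8) = 1323/5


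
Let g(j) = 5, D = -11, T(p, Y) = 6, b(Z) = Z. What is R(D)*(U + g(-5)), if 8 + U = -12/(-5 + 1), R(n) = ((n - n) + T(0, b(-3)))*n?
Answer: 0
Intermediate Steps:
R(n) = 6*n (R(n) = ((n - n) + 6)*n = (0 + 6)*n = 6*n)
U = -5 (U = -8 - 12/(-5 + 1) = -8 - 12/(-4) = -8 - 12*(-¼) = -8 + 3 = -5)
R(D)*(U + g(-5)) = (6*(-11))*(-5 + 5) = -66*0 = 0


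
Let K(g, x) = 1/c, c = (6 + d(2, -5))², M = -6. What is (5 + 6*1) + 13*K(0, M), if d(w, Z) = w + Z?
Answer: 112/9 ≈ 12.444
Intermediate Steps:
d(w, Z) = Z + w
c = 9 (c = (6 + (-5 + 2))² = (6 - 3)² = 3² = 9)
K(g, x) = ⅑ (K(g, x) = 1/9 = ⅑)
(5 + 6*1) + 13*K(0, M) = (5 + 6*1) + 13*(⅑) = (5 + 6) + 13/9 = 11 + 13/9 = 112/9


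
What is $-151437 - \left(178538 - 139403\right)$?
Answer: $-190572$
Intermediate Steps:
$-151437 - \left(178538 - 139403\right) = -151437 - 39135 = -190572$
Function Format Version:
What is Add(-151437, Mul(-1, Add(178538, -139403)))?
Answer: -190572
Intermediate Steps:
Add(-151437, Mul(-1, Add(178538, -139403))) = Add(-151437, Mul(-1, 39135)) = Add(-151437, -39135) = -190572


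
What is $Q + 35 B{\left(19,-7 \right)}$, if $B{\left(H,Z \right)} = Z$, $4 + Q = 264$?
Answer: $15$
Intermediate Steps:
$Q = 260$ ($Q = -4 + 264 = 260$)
$Q + 35 B{\left(19,-7 \right)} = 260 + 35 \left(-7\right) = 260 - 245 = 15$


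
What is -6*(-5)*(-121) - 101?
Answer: -3731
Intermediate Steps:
-6*(-5)*(-121) - 101 = 30*(-121) - 101 = -3630 - 101 = -3731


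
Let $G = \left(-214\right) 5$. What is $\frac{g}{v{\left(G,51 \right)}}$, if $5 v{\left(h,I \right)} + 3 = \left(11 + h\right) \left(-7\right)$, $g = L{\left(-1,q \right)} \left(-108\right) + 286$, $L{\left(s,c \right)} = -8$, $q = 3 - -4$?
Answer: $\frac{575}{741} \approx 0.77598$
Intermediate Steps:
$q = 7$ ($q = 3 + 4 = 7$)
$g = 1150$ ($g = \left(-8\right) \left(-108\right) + 286 = 864 + 286 = 1150$)
$G = -1070$
$v{\left(h,I \right)} = -16 - \frac{7 h}{5}$ ($v{\left(h,I \right)} = - \frac{3}{5} + \frac{\left(11 + h\right) \left(-7\right)}{5} = - \frac{3}{5} + \frac{-77 - 7 h}{5} = - \frac{3}{5} - \left(\frac{77}{5} + \frac{7 h}{5}\right) = -16 - \frac{7 h}{5}$)
$\frac{g}{v{\left(G,51 \right)}} = \frac{1150}{-16 - -1498} = \frac{1150}{-16 + 1498} = \frac{1150}{1482} = 1150 \cdot \frac{1}{1482} = \frac{575}{741}$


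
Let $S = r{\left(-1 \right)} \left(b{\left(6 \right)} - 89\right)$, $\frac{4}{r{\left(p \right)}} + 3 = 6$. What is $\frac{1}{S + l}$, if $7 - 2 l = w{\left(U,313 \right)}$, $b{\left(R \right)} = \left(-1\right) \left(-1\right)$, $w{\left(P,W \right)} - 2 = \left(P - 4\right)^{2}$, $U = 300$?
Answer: $- \frac{6}{263537} \approx -2.2767 \cdot 10^{-5}$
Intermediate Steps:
$w{\left(P,W \right)} = 2 + \left(-4 + P\right)^{2}$ ($w{\left(P,W \right)} = 2 + \left(P - 4\right)^{2} = 2 + \left(-4 + P\right)^{2}$)
$b{\left(R \right)} = 1$
$r{\left(p \right)} = \frac{4}{3}$ ($r{\left(p \right)} = \frac{4}{-3 + 6} = \frac{4}{3}$)
$l = - \frac{87611}{2}$ ($l = \frac{7}{2} - \frac{2 + \left(-4 + 300\right)^{2}}{2} = \frac{7}{2} - \frac{2 + 296^{2}}{2} = \frac{7}{2} - \frac{2 + 87616}{2} = \frac{7}{2} - 43809 = - \frac{87611}{2} \approx -43806.0$)
$S = - \frac{352}{3}$ ($S = \frac{4 \left(1 - 89\right)}{3} = \frac{4}{3} \left(-88\right) = - \frac{352}{3} \approx -117.33$)
$\frac{1}{S + l} = \frac{1}{- \frac{352}{3} - \frac{87611}{2}} = \frac{1}{- \frac{263537}{6}} = - \frac{6}{263537}$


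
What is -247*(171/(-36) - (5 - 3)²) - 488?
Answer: 6693/4 ≈ 1673.3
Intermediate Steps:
-247*(171/(-36) - (5 - 3)²) - 488 = -247*(171*(-1/36) - 1*2²) - 488 = -247*(-19/4 - 1*4) - 488 = -247*(-19/4 - 4) - 488 = -247*(-35/4) - 488 = 8645/4 - 488 = 6693/4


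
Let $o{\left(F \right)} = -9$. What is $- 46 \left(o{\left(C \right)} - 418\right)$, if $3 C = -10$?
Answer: $19642$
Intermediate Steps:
$C = - \frac{10}{3}$ ($C = \frac{1}{3} \left(-10\right) = - \frac{10}{3} \approx -3.3333$)
$- 46 \left(o{\left(C \right)} - 418\right) = - 46 \left(-9 - 418\right) = \left(-46\right) \left(-427\right) = 19642$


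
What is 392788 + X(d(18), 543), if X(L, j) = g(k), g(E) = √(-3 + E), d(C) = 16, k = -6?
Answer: 392788 + 3*I ≈ 3.9279e+5 + 3.0*I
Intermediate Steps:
X(L, j) = 3*I (X(L, j) = √(-3 - 6) = √(-9) = 3*I)
392788 + X(d(18), 543) = 392788 + 3*I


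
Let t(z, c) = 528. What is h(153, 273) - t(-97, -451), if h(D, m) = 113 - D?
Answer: -568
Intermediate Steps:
h(153, 273) - t(-97, -451) = (113 - 1*153) - 1*528 = (113 - 153) - 528 = -40 - 528 = -568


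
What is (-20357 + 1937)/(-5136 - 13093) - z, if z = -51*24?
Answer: 22330716/18229 ≈ 1225.0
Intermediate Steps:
z = -1224
(-20357 + 1937)/(-5136 - 13093) - z = (-20357 + 1937)/(-5136 - 13093) - 1*(-1224) = -18420/(-18229) + 1224 = -18420*(-1/18229) + 1224 = 18420/18229 + 1224 = 22330716/18229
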